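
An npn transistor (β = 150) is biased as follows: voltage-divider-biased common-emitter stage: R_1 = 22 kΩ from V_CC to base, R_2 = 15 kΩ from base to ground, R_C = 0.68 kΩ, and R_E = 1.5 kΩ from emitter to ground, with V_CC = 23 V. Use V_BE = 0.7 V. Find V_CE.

Thevenize the base divider: V_Th = V_CC·R_2/(R_1+R_2) = 23×15/37 = 9.32 V, R_Th = R_1‖R_2 = 8.92 kΩ.
Base-emitter loop: V_Th = I_B·R_Th + V_BE + (β+1)I_B·R_E, so I_B = (9.32 − 0.7) / (8.92 + 151×1.5) = 0.0366 mA.
I_C = β·I_B = 150×0.0366 = 5.5 mA, and I_E = (β+1)I_B = 5.53 mA.
V_CE = V_CC − I_C·R_C − I_E·R_E = 23 − 5.5×0.68 − 5.53×1.5 = 11 V.
V_CE = 11 V > 0.2 V confirms active-region operation.

V_CE ≈ 11 V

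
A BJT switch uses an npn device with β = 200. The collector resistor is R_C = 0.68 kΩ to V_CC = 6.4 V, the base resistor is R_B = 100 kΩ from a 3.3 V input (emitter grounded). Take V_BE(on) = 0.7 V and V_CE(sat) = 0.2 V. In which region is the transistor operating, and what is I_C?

Assume active. Base-emitter loop: I_B = (V_BB − V_BE)/R_B = (3.3 − 0.7)/100 = 0.026 mA.
I_C = β·I_B = 200×0.026 = 5.2 mA.
V_CE = V_CC − I_C·R_C = 6.4 − 5.2×0.68 = 2.86 V > V_CE(sat), so the active-region assumption holds.

active; I_C ≈ 5.2 mA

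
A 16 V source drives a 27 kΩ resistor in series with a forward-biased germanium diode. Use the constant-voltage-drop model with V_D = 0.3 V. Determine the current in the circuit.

I ≈ 0.58 mA

KVL around the loop: 16 = V_D + I·R = 0.3 + I × 27 kΩ.
So I = (16 − 0.3) / 27 kΩ = 15.7 / 27 = 0.581 mA.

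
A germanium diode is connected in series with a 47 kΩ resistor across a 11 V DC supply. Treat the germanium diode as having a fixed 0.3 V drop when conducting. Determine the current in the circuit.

I ≈ 0.23 mA

KVL around the loop: 11 = V_D + I·R = 0.3 + I × 47 kΩ.
So I = (11 − 0.3) / 47 kΩ = 10.7 / 47 = 0.228 mA.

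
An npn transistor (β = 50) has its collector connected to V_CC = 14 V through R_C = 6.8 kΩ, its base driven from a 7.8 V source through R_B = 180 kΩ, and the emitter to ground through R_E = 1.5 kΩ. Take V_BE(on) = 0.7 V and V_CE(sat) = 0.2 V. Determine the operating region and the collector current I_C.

Assume active. Base-emitter loop: I_B = (V_BB − V_BE)/(R_B + (β+1)R_E) = (7.8 − 0.7)/(180 + 51×1.5) = 0.0277 mA.
I_C = β·I_B = 50×0.0277 = 1.38 mA.
V_CE = V_CC − I_C·R_C − I_E·R_E = 14 − 1.38×6.8 − 1.41×1.5 = 2.47 V > V_CE(sat), so the active-region assumption holds.

active; I_C ≈ 1.4 mA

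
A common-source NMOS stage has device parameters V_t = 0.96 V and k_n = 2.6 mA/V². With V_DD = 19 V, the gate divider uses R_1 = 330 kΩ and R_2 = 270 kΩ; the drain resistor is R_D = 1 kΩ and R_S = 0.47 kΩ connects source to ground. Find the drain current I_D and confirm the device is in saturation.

V_G = V_DD·R_2/(R_1+R_2) = 19×270/600 = 8.55 V.
Assume saturation: I_D = (k_n/2)(V_GS − V_t)² with V_GS = V_G − I_D·R_S = 8.55 − 0.47·I_D.
Substituting gives 0.287·I_D² − 10.3·I_D + 74.9 = 0, with roots I_D = 10.2 or 25.6 mA.
The root I_D = 25.6 mA gives V_GS = -3.48 V ≤ V_t, so take I_D = 10.2 mA.
Then V_GS = 3.76 V and V_DS = V_DD − I_D(R_D+R_S) = 19 − 10.2×1.47 = 4.02 V.
Saturation requires V_DS ≥ V_GS − V_t = 2.8 V; 4.02 ≥ 2.8 ✓.

I_D ≈ 10 mA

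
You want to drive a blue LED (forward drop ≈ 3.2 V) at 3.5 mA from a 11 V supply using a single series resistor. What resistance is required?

R ≈ 2.2 kΩ

The resistor drops V_S − V_D = 11 − 3.2 = 7.8 V at 3.5 mA.
R = 7.8 V / 3.5 mA = 2.23 kΩ.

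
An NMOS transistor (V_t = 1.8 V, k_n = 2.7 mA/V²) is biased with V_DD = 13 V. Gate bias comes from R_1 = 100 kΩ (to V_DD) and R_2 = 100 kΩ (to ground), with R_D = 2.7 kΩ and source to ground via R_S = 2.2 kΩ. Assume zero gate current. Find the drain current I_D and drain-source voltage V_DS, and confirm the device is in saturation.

I_D ≈ 1.6 mA, V_DS ≈ 5 V

V_G = V_DD·R_2/(R_1+R_2) = 13×100/200 = 6.5 V.
Assume saturation: I_D = (k_n/2)(V_GS − V_t)² with V_GS = V_G − I_D·R_S = 6.5 − 2.2·I_D.
Substituting gives 6.53·I_D² − 28.9·I_D + 29.8 = 0, with roots I_D = 1.64 or 2.79 mA.
The root I_D = 2.79 mA gives V_GS = 0.362 V ≤ V_t, so take I_D = 1.64 mA.
Then V_GS = 2.9 V and V_DS = V_DD − I_D(R_D+R_S) = 13 − 1.64×4.9 = 4.98 V.
Saturation requires V_DS ≥ V_GS − V_t = 1.1 V; 4.98 ≥ 1.1 ✓.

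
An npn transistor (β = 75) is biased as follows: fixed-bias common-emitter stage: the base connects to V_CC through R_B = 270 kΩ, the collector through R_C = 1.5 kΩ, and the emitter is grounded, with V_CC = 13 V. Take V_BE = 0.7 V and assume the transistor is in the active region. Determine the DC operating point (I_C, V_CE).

Base loop: V_CC = I_B·R_B + V_BE, so I_B = (13 − 0.7)/270 kΩ = 0.0456 mA.
In the active region I_C = β·I_B = 75 × 0.0456 = 3.42 mA.
Collector loop: V_CE = V_CC − I_C·R_C = 13 − 3.42×1.5 = 7.88 V.
Since V_CE = 7.88 V > V_CE(sat) ≈ 0.2 V, the transistor is in the active region as assumed.

I_C ≈ 3.4 mA, V_CE ≈ 7.9 V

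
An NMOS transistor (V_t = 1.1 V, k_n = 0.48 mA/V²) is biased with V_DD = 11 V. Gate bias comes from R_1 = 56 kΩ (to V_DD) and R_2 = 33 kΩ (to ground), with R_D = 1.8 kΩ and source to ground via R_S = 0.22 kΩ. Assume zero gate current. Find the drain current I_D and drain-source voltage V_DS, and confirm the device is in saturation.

V_G = V_DD·R_2/(R_1+R_2) = 11×33/89 = 4.08 V.
Assume saturation: I_D = (k_n/2)(V_GS − V_t)² with V_GS = V_G − I_D·R_S = 4.08 − 0.22·I_D.
Substituting gives 0.0116·I_D² − 1.31·I_D + 2.13 = 0, with roots I_D = 1.64 or 112 mA.
The root I_D = 112 mA gives V_GS = -20.5 V ≤ V_t, so take I_D = 1.64 mA.
Then V_GS = 3.72 V and V_DS = V_DD − I_D(R_D+R_S) = 11 − 1.64×2.02 = 7.68 V.
Saturation requires V_DS ≥ V_GS − V_t = 2.62 V; 7.68 ≥ 2.62 ✓.

I_D ≈ 1.6 mA, V_DS ≈ 7.7 V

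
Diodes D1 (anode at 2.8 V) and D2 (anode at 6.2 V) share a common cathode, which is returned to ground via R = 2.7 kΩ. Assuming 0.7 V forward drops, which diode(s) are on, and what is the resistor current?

Assume both conduct. Then node N would need to be at both 2.8−0.7 = 2.1 V and 6.2−0.7 = 5.5 V, which is impossible.
Assume only D2 conducts: V_N = 6.2 − 0.7 = 5.5 V, so I_R = 5.5/2.7 = 2.04 mA.
Check D1: its anode-to-cathode voltage is 2.8 − 5.5 = -2.7 V < 0.7 V, so it is off. The assumption is consistent.

Only D2 conducts; I_R ≈ 2 mA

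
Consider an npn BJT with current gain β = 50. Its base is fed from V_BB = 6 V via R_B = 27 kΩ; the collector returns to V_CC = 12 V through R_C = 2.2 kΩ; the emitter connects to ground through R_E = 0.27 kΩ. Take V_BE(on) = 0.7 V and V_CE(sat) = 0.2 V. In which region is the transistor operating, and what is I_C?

Assume active: I_B = (6 − 0.7)/(27 + 51×0.27) = 0.13 mA, I_C = β·I_B = 6.5 mA.
Then V_CE = 12 − 6.5×2.2 − 6.63×0.27 = -4.09 V < 0.2 V — the active assumption fails.
Re-solve with V_CE = 0.2 V. KCL at the emitter: V_E/R_E = (V_BB−0.7−V_E)/R_B + (V_CC−0.2−V_E)/R_C, giving V_E = 1.33 V.
I_C = (V_CC − 0.2 − V_E)/R_C = (11.8 − 1.33)/2.2 = 4.76 mA.
Check: I_B = (5.3 − 1.33)/27 = 0.147 mA, and β·I_B = 7.36 mA > I_C, confirming saturation.

saturation; I_C ≈ 4.8 mA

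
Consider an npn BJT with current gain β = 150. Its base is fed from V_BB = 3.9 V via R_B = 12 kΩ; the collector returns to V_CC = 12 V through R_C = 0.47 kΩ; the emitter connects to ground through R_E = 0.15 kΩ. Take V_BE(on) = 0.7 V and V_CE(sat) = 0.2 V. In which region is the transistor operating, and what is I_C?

active; I_C ≈ 14 mA

Assume active. Base-emitter loop: I_B = (V_BB − V_BE)/(R_B + (β+1)R_E) = (3.9 − 0.7)/(12 + 151×0.15) = 0.0924 mA.
I_C = β·I_B = 150×0.0924 = 13.9 mA.
V_CE = V_CC − I_C·R_C − I_E·R_E = 12 − 13.9×0.47 − 13.9×0.15 = 3.4 V > V_CE(sat), so the active-region assumption holds.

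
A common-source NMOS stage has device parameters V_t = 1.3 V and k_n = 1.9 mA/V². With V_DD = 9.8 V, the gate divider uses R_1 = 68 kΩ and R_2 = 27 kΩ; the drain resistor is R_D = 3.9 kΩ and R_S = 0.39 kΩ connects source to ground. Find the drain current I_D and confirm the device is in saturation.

V_G = V_DD·R_2/(R_1+R_2) = 9.8×27/95 = 2.79 V.
Assume saturation: I_D = (k_n/2)(V_GS − V_t)² with V_GS = V_G − I_D·R_S = 2.79 − 0.39·I_D.
Substituting gives 0.144·I_D² − 2.1·I_D + 2.1 = 0, with roots I_D = 1.08 or 13.5 mA.
The root I_D = 13.5 mA gives V_GS = -2.46 V ≤ V_t, so take I_D = 1.08 mA.
Then V_GS = 2.37 V and V_DS = V_DD − I_D(R_D+R_S) = 9.8 − 1.08×4.29 = 5.18 V.
Saturation requires V_DS ≥ V_GS − V_t = 1.07 V; 5.18 ≥ 1.07 ✓.

I_D ≈ 1.1 mA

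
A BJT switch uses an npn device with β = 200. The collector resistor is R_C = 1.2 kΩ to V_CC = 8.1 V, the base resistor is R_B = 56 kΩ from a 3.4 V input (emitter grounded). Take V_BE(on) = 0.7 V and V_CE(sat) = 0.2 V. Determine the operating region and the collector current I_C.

saturation; I_C ≈ 6.6 mA

Assume active: I_B = (3.4 − 0.7)/56 = 0.0482 mA, giving I_C = β·I_B = 9.64 mA.
But then V_CE = 8.1 − 9.64×1.2 = -3.47 V < V_CE(sat) = 0.2 V — impossible in the active region.
So the transistor is saturated. With V_CE = 0.2 V, I_C = (V_CC − 0.2)/R_C = 7.9/1.2 = 6.58 mA.
Check: β·I_B = 9.64 mA > I_C = 6.58 mA, confirming saturation.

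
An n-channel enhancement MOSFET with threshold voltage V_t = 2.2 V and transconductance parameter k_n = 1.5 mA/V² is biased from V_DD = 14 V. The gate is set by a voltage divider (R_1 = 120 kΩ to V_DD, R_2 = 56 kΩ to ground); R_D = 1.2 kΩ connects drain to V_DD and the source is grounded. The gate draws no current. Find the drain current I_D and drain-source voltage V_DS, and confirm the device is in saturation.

I_D ≈ 3.8 mA, V_DS ≈ 9.4 V

V_G = V_DD·R_2/(R_1+R_2) = 14×56/176 = 4.45 V. With the source grounded, V_GS = V_G = 4.45 V.
Assume saturation: I_D = (k_n/2)(V_GS − V_t)² = (1.5/2)×(4.45 − 2.2)² = 0.75×2.25² = 3.81 mA.
V_DS = V_DD − I_D·R_D = 14 − 3.81×1.2 = 9.43 V.
Saturation requires V_DS ≥ V_GS − V_t = 2.25 V; 9.43 ≥ 2.25 ✓.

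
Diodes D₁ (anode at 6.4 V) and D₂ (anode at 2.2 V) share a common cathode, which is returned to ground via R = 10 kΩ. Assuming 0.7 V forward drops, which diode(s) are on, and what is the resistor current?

Assume both conduct. Then node N would need to be at both 6.4−0.7 = 5.7 V and 2.2−0.7 = 1.5 V, which is impossible.
Assume only D₁ conducts: V_N = 6.4 − 0.7 = 5.7 V, so I_R = 5.7/10 = 0.57 mA.
Check D₂: its anode-to-cathode voltage is 2.2 − 5.7 = -3.5 V < 0.7 V, so it is off. The assumption is consistent.

Only D₁ conducts; I_R ≈ 0.57 mA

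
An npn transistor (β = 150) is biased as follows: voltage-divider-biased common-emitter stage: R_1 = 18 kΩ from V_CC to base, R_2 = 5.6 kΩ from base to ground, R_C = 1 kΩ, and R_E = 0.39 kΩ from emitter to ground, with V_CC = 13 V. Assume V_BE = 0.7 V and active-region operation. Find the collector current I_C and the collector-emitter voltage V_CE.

I_C ≈ 5.7 mA, V_CE ≈ 5.1 V

Thevenize the base divider: V_Th = V_CC·R_2/(R_1+R_2) = 13×5.6/23.6 = 3.08 V, R_Th = R_1‖R_2 = 4.27 kΩ.
Base-emitter loop: V_Th = I_B·R_Th + V_BE + (β+1)I_B·R_E, so I_B = (3.08 − 0.7) / (4.27 + 151×0.39) = 0.0378 mA.
I_C = β·I_B = 150×0.0378 = 5.66 mA, and I_E = (β+1)I_B = 5.7 mA.
V_CE = V_CC − I_C·R_C − I_E·R_E = 13 − 5.66×1 − 5.7×0.39 = 5.11 V.
V_CE = 5.11 V > 0.2 V confirms active-region operation.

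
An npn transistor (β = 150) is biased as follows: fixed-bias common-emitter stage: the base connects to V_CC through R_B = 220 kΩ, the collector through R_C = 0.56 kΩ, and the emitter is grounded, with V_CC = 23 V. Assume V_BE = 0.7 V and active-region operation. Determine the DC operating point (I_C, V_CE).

Base loop: V_CC = I_B·R_B + V_BE, so I_B = (23 − 0.7)/220 kΩ = 0.101 mA.
In the active region I_C = β·I_B = 150 × 0.101 = 15.2 mA.
Collector loop: V_CE = V_CC − I_C·R_C = 23 − 15.2×0.56 = 14.5 V.
Since V_CE = 14.5 V > V_CE(sat) ≈ 0.2 V, the transistor is in the active region as assumed.

I_C ≈ 15 mA, V_CE ≈ 14 V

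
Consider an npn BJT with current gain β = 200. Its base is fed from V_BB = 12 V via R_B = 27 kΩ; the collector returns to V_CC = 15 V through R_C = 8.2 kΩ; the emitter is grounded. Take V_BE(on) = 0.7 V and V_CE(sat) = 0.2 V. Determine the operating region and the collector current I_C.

saturation; I_C ≈ 1.8 mA

Assume active: I_B = (12 − 0.7)/27 = 0.419 mA, giving I_C = β·I_B = 83.7 mA.
But then V_CE = 15 − 83.7×8.2 = -671 V < V_CE(sat) = 0.2 V — impossible in the active region.
So the transistor is saturated. With V_CE = 0.2 V, I_C = (V_CC − 0.2)/R_C = 14.8/8.2 = 1.8 mA.
Check: β·I_B = 83.7 mA > I_C = 1.8 mA, confirming saturation.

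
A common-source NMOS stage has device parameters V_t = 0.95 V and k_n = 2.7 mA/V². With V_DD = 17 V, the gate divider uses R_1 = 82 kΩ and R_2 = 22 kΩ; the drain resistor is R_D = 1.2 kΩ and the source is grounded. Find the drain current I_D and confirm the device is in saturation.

V_G = V_DD·R_2/(R_1+R_2) = 17×22/104 = 3.6 V. With the source grounded, V_GS = V_G = 3.6 V.
Assume saturation: I_D = (k_n/2)(V_GS − V_t)² = (2.7/2)×(3.6 − 0.95)² = 1.35×2.65² = 9.45 mA.
V_DS = V_DD − I_D·R_D = 17 − 9.45×1.2 = 5.66 V.
Saturation requires V_DS ≥ V_GS − V_t = 2.65 V; 5.66 ≥ 2.65 ✓.

I_D ≈ 9.5 mA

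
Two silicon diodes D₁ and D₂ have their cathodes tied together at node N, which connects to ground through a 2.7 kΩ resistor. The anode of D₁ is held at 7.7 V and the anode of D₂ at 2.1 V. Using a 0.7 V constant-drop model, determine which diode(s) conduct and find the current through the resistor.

Only D₁ conducts; I_R ≈ 2.6 mA

Assume both conduct. Then node N would need to be at both 7.7−0.7 = 7 V and 2.1−0.7 = 1.4 V, which is impossible.
Assume only D₁ conducts: V_N = 7.7 − 0.7 = 7 V, so I_R = 7/2.7 = 2.59 mA.
Check D₂: its anode-to-cathode voltage is 2.1 − 7 = -4.9 V < 0.7 V, so it is off. The assumption is consistent.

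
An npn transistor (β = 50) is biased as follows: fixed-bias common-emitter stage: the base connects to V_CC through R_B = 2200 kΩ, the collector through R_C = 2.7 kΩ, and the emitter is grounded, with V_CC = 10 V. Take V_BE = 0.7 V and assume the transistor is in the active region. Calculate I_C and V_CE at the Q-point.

I_C ≈ 0.21 mA, V_CE ≈ 9.4 V

Base loop: V_CC = I_B·R_B + V_BE, so I_B = (10 − 0.7)/2200 kΩ = 0.00423 mA.
In the active region I_C = β·I_B = 50 × 0.00423 = 0.211 mA.
Collector loop: V_CE = V_CC − I_C·R_C = 10 − 0.211×2.7 = 9.43 V.
Since V_CE = 9.43 V > V_CE(sat) ≈ 0.2 V, the transistor is in the active region as assumed.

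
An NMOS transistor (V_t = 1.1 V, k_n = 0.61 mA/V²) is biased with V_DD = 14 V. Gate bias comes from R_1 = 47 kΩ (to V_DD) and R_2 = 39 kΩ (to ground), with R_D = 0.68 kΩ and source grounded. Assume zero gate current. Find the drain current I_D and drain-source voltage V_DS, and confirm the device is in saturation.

I_D ≈ 8.4 mA, V_DS ≈ 8.3 V

V_G = V_DD·R_2/(R_1+R_2) = 14×39/86 = 6.35 V. With the source grounded, V_GS = V_G = 6.35 V.
Assume saturation: I_D = (k_n/2)(V_GS − V_t)² = (0.61/2)×(6.35 − 1.1)² = 0.305×5.25² = 8.4 mA.
V_DS = V_DD − I_D·R_D = 14 − 8.4×0.68 = 8.29 V.
Saturation requires V_DS ≥ V_GS − V_t = 5.25 V; 8.29 ≥ 5.25 ✓.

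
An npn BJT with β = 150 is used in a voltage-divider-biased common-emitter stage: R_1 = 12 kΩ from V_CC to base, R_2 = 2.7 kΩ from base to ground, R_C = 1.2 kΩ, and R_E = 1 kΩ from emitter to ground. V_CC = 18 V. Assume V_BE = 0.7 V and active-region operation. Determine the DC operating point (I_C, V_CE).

Thevenize the base divider: V_Th = V_CC·R_2/(R_1+R_2) = 18×2.7/14.7 = 3.31 V, R_Th = R_1‖R_2 = 2.2 kΩ.
Base-emitter loop: V_Th = I_B·R_Th + V_BE + (β+1)I_B·R_E, so I_B = (3.31 − 0.7) / (2.2 + 151×1) = 0.017 mA.
I_C = β·I_B = 150×0.017 = 2.55 mA, and I_E = (β+1)I_B = 2.57 mA.
V_CE = V_CC − I_C·R_C − I_E·R_E = 18 − 2.55×1.2 − 2.57×1 = 12.4 V.
V_CE = 12.4 V > 0.2 V confirms active-region operation.

I_C ≈ 2.6 mA, V_CE ≈ 12 V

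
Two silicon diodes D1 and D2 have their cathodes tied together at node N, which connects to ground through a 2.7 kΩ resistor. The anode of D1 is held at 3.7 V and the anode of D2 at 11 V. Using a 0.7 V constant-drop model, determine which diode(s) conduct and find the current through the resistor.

Assume both conduct. Then node N would need to be at both 3.7−0.7 = 3 V and 11−0.7 = 10.3 V, which is impossible.
Assume only D2 conducts: V_N = 11 − 0.7 = 10.3 V, so I_R = 10.3/2.7 = 3.81 mA.
Check D1: its anode-to-cathode voltage is 3.7 − 10.3 = -6.6 V < 0.7 V, so it is off. The assumption is consistent.

Only D2 conducts; I_R ≈ 3.8 mA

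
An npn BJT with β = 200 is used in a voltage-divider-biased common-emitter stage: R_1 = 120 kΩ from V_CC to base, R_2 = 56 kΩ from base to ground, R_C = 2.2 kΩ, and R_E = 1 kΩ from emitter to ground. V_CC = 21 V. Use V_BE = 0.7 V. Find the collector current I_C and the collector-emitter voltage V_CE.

I_C ≈ 5 mA, V_CE ≈ 5 V

Thevenize the base divider: V_Th = V_CC·R_2/(R_1+R_2) = 21×56/176 = 6.68 V, R_Th = R_1‖R_2 = 38.2 kΩ.
Base-emitter loop: V_Th = I_B·R_Th + V_BE + (β+1)I_B·R_E, so I_B = (6.68 − 0.7) / (38.2 + 201×1) = 0.025 mA.
I_C = β·I_B = 200×0.025 = 5 mA, and I_E = (β+1)I_B = 5.03 mA.
V_CE = V_CC − I_C·R_C − I_E·R_E = 21 − 5×2.2 − 5.03×1 = 4.97 V.
V_CE = 4.97 V > 0.2 V confirms active-region operation.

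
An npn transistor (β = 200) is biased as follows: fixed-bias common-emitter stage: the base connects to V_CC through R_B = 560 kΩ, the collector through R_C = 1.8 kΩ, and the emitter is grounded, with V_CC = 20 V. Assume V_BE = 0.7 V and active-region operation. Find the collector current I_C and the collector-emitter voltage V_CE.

I_C ≈ 6.9 mA, V_CE ≈ 7.6 V

Base loop: V_CC = I_B·R_B + V_BE, so I_B = (20 − 0.7)/560 kΩ = 0.0345 mA.
In the active region I_C = β·I_B = 200 × 0.0345 = 6.89 mA.
Collector loop: V_CE = V_CC − I_C·R_C = 20 − 6.89×1.8 = 7.59 V.
Since V_CE = 7.59 V > V_CE(sat) ≈ 0.2 V, the transistor is in the active region as assumed.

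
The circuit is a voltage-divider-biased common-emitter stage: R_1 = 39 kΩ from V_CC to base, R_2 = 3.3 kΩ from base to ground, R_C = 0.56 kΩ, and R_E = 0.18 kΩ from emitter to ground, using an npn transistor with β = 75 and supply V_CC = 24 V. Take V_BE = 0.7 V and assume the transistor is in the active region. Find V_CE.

Thevenize the base divider: V_Th = V_CC·R_2/(R_1+R_2) = 24×3.3/42.3 = 1.87 V, R_Th = R_1‖R_2 = 3.04 kΩ.
Base-emitter loop: V_Th = I_B·R_Th + V_BE + (β+1)I_B·R_E, so I_B = (1.87 − 0.7) / (3.04 + 76×0.18) = 0.0701 mA.
I_C = β·I_B = 75×0.0701 = 5.26 mA, and I_E = (β+1)I_B = 5.33 mA.
V_CE = V_CC − I_C·R_C − I_E·R_E = 24 − 5.26×0.56 − 5.33×0.18 = 20.1 V.
V_CE = 20.1 V > 0.2 V confirms active-region operation.

V_CE ≈ 20 V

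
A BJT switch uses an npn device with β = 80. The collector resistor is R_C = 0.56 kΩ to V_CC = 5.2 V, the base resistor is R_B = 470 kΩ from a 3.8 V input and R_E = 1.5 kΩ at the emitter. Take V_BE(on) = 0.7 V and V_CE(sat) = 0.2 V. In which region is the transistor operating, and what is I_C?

Assume active. Base-emitter loop: I_B = (V_BB − V_BE)/(R_B + (β+1)R_E) = (3.8 − 0.7)/(470 + 81×1.5) = 0.00524 mA.
I_C = β·I_B = 80×0.00524 = 0.419 mA.
V_CE = V_CC − I_C·R_C − I_E·R_E = 5.2 − 0.419×0.56 − 0.425×1.5 = 4.33 V > V_CE(sat), so the active-region assumption holds.

active; I_C ≈ 0.42 mA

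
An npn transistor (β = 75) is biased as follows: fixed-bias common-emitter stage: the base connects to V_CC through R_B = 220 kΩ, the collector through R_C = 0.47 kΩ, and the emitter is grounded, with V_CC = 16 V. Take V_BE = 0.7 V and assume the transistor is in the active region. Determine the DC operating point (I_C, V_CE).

Base loop: V_CC = I_B·R_B + V_BE, so I_B = (16 − 0.7)/220 kΩ = 0.0695 mA.
In the active region I_C = β·I_B = 75 × 0.0695 = 5.22 mA.
Collector loop: V_CE = V_CC − I_C·R_C = 16 − 5.22×0.47 = 13.5 V.
Since V_CE = 13.5 V > V_CE(sat) ≈ 0.2 V, the transistor is in the active region as assumed.

I_C ≈ 5.2 mA, V_CE ≈ 14 V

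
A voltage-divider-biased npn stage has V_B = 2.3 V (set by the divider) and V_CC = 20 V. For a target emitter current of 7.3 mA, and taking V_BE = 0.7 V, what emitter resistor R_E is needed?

V_E = V_B − V_BE = 2.3 − 0.7 = 1.6 V.
R_E = V_E / I_E = 1.6 / 7.3 = 0.219 kΩ.

R_E ≈ 0.22 kΩ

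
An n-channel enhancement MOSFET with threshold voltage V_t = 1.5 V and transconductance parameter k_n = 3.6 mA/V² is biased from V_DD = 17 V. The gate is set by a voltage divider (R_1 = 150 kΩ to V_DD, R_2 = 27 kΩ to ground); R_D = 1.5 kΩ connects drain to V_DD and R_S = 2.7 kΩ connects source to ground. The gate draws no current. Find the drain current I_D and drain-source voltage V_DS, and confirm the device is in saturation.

V_G = V_DD·R_2/(R_1+R_2) = 17×27/177 = 2.59 V.
Assume saturation: I_D = (k_n/2)(V_GS − V_t)² with V_GS = V_G − I_D·R_S = 2.59 − 2.7·I_D.
Substituting gives 13.1·I_D² − 11.6·I_D + 2.15 = 0, with roots I_D = 0.263 or 0.623 mA.
The root I_D = 0.623 mA gives V_GS = 0.912 V ≤ V_t, so take I_D = 0.263 mA.
Then V_GS = 1.88 V and V_DS = V_DD − I_D(R_D+R_S) = 17 − 0.263×4.2 = 15.9 V.
Saturation requires V_DS ≥ V_GS − V_t = 0.382 V; 15.9 ≥ 0.382 ✓.

I_D ≈ 0.26 mA, V_DS ≈ 16 V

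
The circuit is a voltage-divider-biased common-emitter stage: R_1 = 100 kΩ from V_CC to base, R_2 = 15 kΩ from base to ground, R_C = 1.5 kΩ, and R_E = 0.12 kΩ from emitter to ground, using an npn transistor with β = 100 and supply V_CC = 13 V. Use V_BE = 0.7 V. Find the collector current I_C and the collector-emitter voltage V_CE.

I_C ≈ 4 mA, V_CE ≈ 6.6 V

Thevenize the base divider: V_Th = V_CC·R_2/(R_1+R_2) = 13×15/115 = 1.7 V, R_Th = R_1‖R_2 = 13 kΩ.
Base-emitter loop: V_Th = I_B·R_Th + V_BE + (β+1)I_B·R_E, so I_B = (1.7 − 0.7) / (13 + 101×0.12) = 0.0396 mA.
I_C = β·I_B = 100×0.0396 = 3.96 mA, and I_E = (β+1)I_B = 4 mA.
V_CE = V_CC − I_C·R_C − I_E·R_E = 13 − 3.96×1.5 − 4×0.12 = 6.59 V.
V_CE = 6.59 V > 0.2 V confirms active-region operation.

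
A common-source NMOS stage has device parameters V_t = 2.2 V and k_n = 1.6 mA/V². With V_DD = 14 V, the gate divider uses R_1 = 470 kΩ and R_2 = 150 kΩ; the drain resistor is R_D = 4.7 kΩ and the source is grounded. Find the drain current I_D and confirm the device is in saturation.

I_D ≈ 1.1 mA

V_G = V_DD·R_2/(R_1+R_2) = 14×150/620 = 3.39 V. With the source grounded, V_GS = V_G = 3.39 V.
Assume saturation: I_D = (k_n/2)(V_GS − V_t)² = (1.6/2)×(3.39 − 2.2)² = 0.8×1.19² = 1.13 mA.
V_DS = V_DD − I_D·R_D = 14 − 1.13×4.7 = 8.7 V.
Saturation requires V_DS ≥ V_GS − V_t = 1.19 V; 8.7 ≥ 1.19 ✓.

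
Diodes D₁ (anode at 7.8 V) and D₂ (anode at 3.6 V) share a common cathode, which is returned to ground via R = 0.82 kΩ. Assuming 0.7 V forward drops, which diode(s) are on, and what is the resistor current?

Only D₁ conducts; I_R ≈ 8.7 mA

Assume both conduct. Then node N would need to be at both 7.8−0.7 = 7.1 V and 3.6−0.7 = 2.9 V, which is impossible.
Assume only D₁ conducts: V_N = 7.8 − 0.7 = 7.1 V, so I_R = 7.1/0.82 = 8.66 mA.
Check D₂: its anode-to-cathode voltage is 3.6 − 7.1 = -3.5 V < 0.7 V, so it is off. The assumption is consistent.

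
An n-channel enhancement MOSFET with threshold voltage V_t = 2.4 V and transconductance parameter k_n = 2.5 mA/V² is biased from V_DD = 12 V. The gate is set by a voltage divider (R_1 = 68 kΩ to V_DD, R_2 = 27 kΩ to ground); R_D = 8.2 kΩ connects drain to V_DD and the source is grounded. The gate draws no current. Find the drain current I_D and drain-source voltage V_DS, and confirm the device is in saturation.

V_G = V_DD·R_2/(R_1+R_2) = 12×27/95 = 3.41 V. With the source grounded, V_GS = V_G = 3.41 V.
Assume saturation: I_D = (k_n/2)(V_GS − V_t)² = (2.5/2)×(3.41 − 2.4)² = 1.25×1.01² = 1.28 mA.
V_DS = V_DD − I_D·R_D = 12 − 1.28×8.2 = 1.53 V.
Saturation requires V_DS ≥ V_GS − V_t = 1.01 V; 1.53 ≥ 1.01 ✓.

I_D ≈ 1.3 mA, V_DS ≈ 1.5 V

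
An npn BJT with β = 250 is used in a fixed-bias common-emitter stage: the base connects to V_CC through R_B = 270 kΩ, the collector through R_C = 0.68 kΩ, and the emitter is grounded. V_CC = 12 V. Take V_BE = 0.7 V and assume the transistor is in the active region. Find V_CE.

Base loop: V_CC = I_B·R_B + V_BE, so I_B = (12 − 0.7)/270 kΩ = 0.0419 mA.
In the active region I_C = β·I_B = 250 × 0.0419 = 10.5 mA.
Collector loop: V_CE = V_CC − I_C·R_C = 12 − 10.5×0.68 = 4.89 V.
Since V_CE = 4.89 V > V_CE(sat) ≈ 0.2 V, the transistor is in the active region as assumed.

V_CE ≈ 4.9 V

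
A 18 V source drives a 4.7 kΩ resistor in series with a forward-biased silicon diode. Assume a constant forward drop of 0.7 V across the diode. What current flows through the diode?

KVL around the loop: 18 = V_D + I·R = 0.7 + I × 4.7 kΩ.
So I = (18 − 0.7) / 4.7 kΩ = 17.3 / 4.7 = 3.68 mA.

I ≈ 3.7 mA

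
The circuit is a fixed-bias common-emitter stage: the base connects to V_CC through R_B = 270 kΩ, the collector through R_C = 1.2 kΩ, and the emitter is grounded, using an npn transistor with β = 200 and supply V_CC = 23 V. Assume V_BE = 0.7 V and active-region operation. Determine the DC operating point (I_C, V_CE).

Base loop: V_CC = I_B·R_B + V_BE, so I_B = (23 − 0.7)/270 kΩ = 0.0826 mA.
In the active region I_C = β·I_B = 200 × 0.0826 = 16.5 mA.
Collector loop: V_CE = V_CC − I_C·R_C = 23 − 16.5×1.2 = 3.18 V.
Since V_CE = 3.18 V > V_CE(sat) ≈ 0.2 V, the transistor is in the active region as assumed.

I_C ≈ 17 mA, V_CE ≈ 3.2 V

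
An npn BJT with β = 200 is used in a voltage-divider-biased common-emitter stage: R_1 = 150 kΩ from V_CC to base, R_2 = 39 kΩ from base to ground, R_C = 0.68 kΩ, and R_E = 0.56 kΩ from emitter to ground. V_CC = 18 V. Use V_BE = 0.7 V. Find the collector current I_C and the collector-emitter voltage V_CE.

Thevenize the base divider: V_Th = V_CC·R_2/(R_1+R_2) = 18×39/189 = 3.71 V, R_Th = R_1‖R_2 = 31 kΩ.
Base-emitter loop: V_Th = I_B·R_Th + V_BE + (β+1)I_B·R_E, so I_B = (3.71 − 0.7) / (31 + 201×0.56) = 0.021 mA.
I_C = β·I_B = 200×0.021 = 4.2 mA, and I_E = (β+1)I_B = 4.22 mA.
V_CE = V_CC − I_C·R_C − I_E·R_E = 18 − 4.2×0.68 − 4.22×0.56 = 12.8 V.
V_CE = 12.8 V > 0.2 V confirms active-region operation.

I_C ≈ 4.2 mA, V_CE ≈ 13 V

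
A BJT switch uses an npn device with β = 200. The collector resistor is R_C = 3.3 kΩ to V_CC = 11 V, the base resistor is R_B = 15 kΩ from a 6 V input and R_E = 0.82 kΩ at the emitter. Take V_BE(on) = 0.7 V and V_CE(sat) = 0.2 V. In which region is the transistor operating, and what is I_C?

Assume active: I_B = (6 − 0.7)/(15 + 201×0.82) = 0.0295 mA, I_C = β·I_B = 5.89 mA.
Then V_CE = 11 − 5.89×3.3 − 5.92×0.82 = -13.3 V < 0.2 V — the active assumption fails.
Re-solve with V_CE = 0.2 V. KCL at the emitter: V_E/R_E = (V_BB−0.7−V_E)/R_B + (V_CC−0.2−V_E)/R_C, giving V_E = 2.28 V.
I_C = (V_CC − 0.2 − V_E)/R_C = (10.8 − 2.28)/3.3 = 2.58 mA.
Check: I_B = (5.3 − 2.28)/15 = 0.201 mA, and β·I_B = 40.2 mA > I_C, confirming saturation.

saturation; I_C ≈ 2.6 mA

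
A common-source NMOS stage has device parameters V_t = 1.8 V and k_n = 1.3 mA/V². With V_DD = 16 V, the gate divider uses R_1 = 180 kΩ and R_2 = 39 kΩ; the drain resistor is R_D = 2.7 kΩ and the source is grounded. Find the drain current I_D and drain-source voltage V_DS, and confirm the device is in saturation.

V_G = V_DD·R_2/(R_1+R_2) = 16×39/219 = 2.85 V. With the source grounded, V_GS = V_G = 2.85 V.
Assume saturation: I_D = (k_n/2)(V_GS − V_t)² = (1.3/2)×(2.85 − 1.8)² = 0.65×1.05² = 0.716 mA.
V_DS = V_DD − I_D·R_D = 16 − 0.716×2.7 = 14.1 V.
Saturation requires V_DS ≥ V_GS − V_t = 1.05 V; 14.1 ≥ 1.05 ✓.

I_D ≈ 0.72 mA, V_DS ≈ 14 V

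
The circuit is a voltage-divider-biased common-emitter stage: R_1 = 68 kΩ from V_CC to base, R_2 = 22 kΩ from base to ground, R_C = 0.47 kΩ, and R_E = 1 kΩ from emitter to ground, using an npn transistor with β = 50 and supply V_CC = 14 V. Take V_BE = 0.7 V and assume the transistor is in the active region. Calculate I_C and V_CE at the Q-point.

I_C ≈ 2 mA, V_CE ≈ 11 V

Thevenize the base divider: V_Th = V_CC·R_2/(R_1+R_2) = 14×22/90 = 3.42 V, R_Th = R_1‖R_2 = 16.6 kΩ.
Base-emitter loop: V_Th = I_B·R_Th + V_BE + (β+1)I_B·R_E, so I_B = (3.42 − 0.7) / (16.6 + 51×1) = 0.0403 mA.
I_C = β·I_B = 50×0.0403 = 2.01 mA, and I_E = (β+1)I_B = 2.05 mA.
V_CE = V_CC − I_C·R_C − I_E·R_E = 14 − 2.01×0.47 − 2.05×1 = 11 V.
V_CE = 11 V > 0.2 V confirms active-region operation.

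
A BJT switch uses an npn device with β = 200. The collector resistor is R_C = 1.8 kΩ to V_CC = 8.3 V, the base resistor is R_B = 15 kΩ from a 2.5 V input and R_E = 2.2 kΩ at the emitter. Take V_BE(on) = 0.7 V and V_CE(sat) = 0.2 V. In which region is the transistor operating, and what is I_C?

Assume active. Base-emitter loop: I_B = (V_BB − V_BE)/(R_B + (β+1)R_E) = (2.5 − 0.7)/(15 + 201×2.2) = 0.00394 mA.
I_C = β·I_B = 200×0.00394 = 0.787 mA.
V_CE = V_CC − I_C·R_C − I_E·R_E = 8.3 − 0.787×1.8 − 0.791×2.2 = 5.14 V > V_CE(sat), so the active-region assumption holds.

active; I_C ≈ 0.79 mA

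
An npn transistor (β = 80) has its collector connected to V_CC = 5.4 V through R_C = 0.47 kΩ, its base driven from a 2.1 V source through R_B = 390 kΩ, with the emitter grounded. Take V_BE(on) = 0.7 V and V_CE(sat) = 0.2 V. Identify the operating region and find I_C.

Assume active. Base-emitter loop: I_B = (V_BB − V_BE)/R_B = (2.1 − 0.7)/390 = 0.00359 mA.
I_C = β·I_B = 80×0.00359 = 0.287 mA.
V_CE = V_CC − I_C·R_C = 5.4 − 0.287×0.47 = 5.27 V > V_CE(sat), so the active-region assumption holds.

active; I_C ≈ 0.29 mA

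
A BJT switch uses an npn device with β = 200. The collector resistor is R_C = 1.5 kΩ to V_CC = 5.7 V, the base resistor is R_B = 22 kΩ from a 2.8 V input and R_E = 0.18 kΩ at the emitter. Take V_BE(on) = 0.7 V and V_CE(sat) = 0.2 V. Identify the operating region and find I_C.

saturation; I_C ≈ 3.3 mA

Assume active: I_B = (2.8 − 0.7)/(22 + 201×0.18) = 0.0361 mA, I_C = β·I_B = 7.22 mA.
Then V_CE = 5.7 − 7.22×1.5 − 7.26×0.18 = -6.43 V < 0.2 V — the active assumption fails.
Re-solve with V_CE = 0.2 V. KCL at the emitter: V_E/R_E = (V_BB−0.7−V_E)/R_B + (V_CC−0.2−V_E)/R_C, giving V_E = 0.6 V.
I_C = (V_CC − 0.2 − V_E)/R_C = (5.5 − 0.6)/1.5 = 3.27 mA.
Check: I_B = (2.1 − 0.6)/22 = 0.0682 mA, and β·I_B = 13.6 mA > I_C, confirming saturation.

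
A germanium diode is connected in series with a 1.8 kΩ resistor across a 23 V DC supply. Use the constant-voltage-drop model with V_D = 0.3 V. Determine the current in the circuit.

KVL around the loop: 23 = V_D + I·R = 0.3 + I × 1.8 kΩ.
So I = (23 − 0.3) / 1.8 kΩ = 22.7 / 1.8 = 12.6 mA.

I ≈ 13 mA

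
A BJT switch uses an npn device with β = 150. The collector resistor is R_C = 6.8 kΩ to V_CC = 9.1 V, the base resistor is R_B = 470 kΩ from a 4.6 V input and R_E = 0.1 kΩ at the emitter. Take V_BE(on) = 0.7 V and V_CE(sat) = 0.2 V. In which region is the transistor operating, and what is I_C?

Assume active. Base-emitter loop: I_B = (V_BB − V_BE)/(R_B + (β+1)R_E) = (4.6 − 0.7)/(470 + 151×0.1) = 0.00804 mA.
I_C = β·I_B = 150×0.00804 = 1.21 mA.
V_CE = V_CC − I_C·R_C − I_E·R_E = 9.1 − 1.21×6.8 − 1.21×0.1 = 0.778 V > V_CE(sat), so the active-region assumption holds.

active; I_C ≈ 1.2 mA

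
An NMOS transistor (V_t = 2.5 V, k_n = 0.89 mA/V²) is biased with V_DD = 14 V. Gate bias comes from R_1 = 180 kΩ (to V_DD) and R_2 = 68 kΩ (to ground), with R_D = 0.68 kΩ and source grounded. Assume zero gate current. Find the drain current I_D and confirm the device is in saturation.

I_D ≈ 0.8 mA

V_G = V_DD·R_2/(R_1+R_2) = 14×68/248 = 3.84 V. With the source grounded, V_GS = V_G = 3.84 V.
Assume saturation: I_D = (k_n/2)(V_GS − V_t)² = (0.89/2)×(3.84 − 2.5)² = 0.445×1.34² = 0.798 mA.
V_DS = V_DD − I_D·R_D = 14 − 0.798×0.68 = 13.5 V.
Saturation requires V_DS ≥ V_GS − V_t = 1.34 V; 13.5 ≥ 1.34 ✓.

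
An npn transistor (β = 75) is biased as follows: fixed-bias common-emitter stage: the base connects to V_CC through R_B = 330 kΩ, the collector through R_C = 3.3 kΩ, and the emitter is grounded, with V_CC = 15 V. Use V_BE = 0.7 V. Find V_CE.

Base loop: V_CC = I_B·R_B + V_BE, so I_B = (15 − 0.7)/330 kΩ = 0.0433 mA.
In the active region I_C = β·I_B = 75 × 0.0433 = 3.25 mA.
Collector loop: V_CE = V_CC − I_C·R_C = 15 − 3.25×3.3 = 4.28 V.
Since V_CE = 4.28 V > V_CE(sat) ≈ 0.2 V, the transistor is in the active region as assumed.

V_CE ≈ 4.3 V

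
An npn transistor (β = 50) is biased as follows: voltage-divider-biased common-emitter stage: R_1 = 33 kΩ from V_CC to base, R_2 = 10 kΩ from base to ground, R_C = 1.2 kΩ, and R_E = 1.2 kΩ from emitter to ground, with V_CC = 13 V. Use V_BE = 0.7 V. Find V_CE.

V_CE ≈ 8.9 V

Thevenize the base divider: V_Th = V_CC·R_2/(R_1+R_2) = 13×10/43 = 3.02 V, R_Th = R_1‖R_2 = 7.67 kΩ.
Base-emitter loop: V_Th = I_B·R_Th + V_BE + (β+1)I_B·R_E, so I_B = (3.02 − 0.7) / (7.67 + 51×1.2) = 0.0337 mA.
I_C = β·I_B = 50×0.0337 = 1.69 mA, and I_E = (β+1)I_B = 1.72 mA.
V_CE = V_CC − I_C·R_C − I_E·R_E = 13 − 1.69×1.2 − 1.72×1.2 = 8.91 V.
V_CE = 8.91 V > 0.2 V confirms active-region operation.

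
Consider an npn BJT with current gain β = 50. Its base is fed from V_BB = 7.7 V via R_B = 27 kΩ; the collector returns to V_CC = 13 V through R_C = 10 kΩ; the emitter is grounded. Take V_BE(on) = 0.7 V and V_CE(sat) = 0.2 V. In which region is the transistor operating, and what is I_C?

Assume active: I_B = (7.7 − 0.7)/27 = 0.259 mA, giving I_C = β·I_B = 13 mA.
But then V_CE = 13 − 13×10 = -117 V < V_CE(sat) = 0.2 V — impossible in the active region.
So the transistor is saturated. With V_CE = 0.2 V, I_C = (V_CC − 0.2)/R_C = 12.8/10 = 1.28 mA.
Check: β·I_B = 13 mA > I_C = 1.28 mA, confirming saturation.

saturation; I_C ≈ 1.3 mA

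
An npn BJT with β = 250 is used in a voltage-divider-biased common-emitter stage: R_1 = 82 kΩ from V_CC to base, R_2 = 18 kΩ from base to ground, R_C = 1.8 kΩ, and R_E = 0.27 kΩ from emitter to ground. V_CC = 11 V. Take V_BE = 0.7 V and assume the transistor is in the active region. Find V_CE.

V_CE ≈ 3 V

Thevenize the base divider: V_Th = V_CC·R_2/(R_1+R_2) = 11×18/100 = 1.98 V, R_Th = R_1‖R_2 = 14.8 kΩ.
Base-emitter loop: V_Th = I_B·R_Th + V_BE + (β+1)I_B·R_E, so I_B = (1.98 − 0.7) / (14.8 + 251×0.27) = 0.0155 mA.
I_C = β·I_B = 250×0.0155 = 3.88 mA, and I_E = (β+1)I_B = 3.89 mA.
V_CE = V_CC − I_C·R_C − I_E·R_E = 11 − 3.88×1.8 − 3.89×0.27 = 2.97 V.
V_CE = 2.97 V > 0.2 V confirms active-region operation.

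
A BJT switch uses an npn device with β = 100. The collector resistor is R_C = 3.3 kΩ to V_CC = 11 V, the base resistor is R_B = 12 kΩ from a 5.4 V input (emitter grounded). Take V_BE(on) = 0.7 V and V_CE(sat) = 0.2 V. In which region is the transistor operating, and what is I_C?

Assume active: I_B = (5.4 − 0.7)/12 = 0.392 mA, giving I_C = β·I_B = 39.2 mA.
But then V_CE = 11 − 39.2×3.3 = -118 V < V_CE(sat) = 0.2 V — impossible in the active region.
So the transistor is saturated. With V_CE = 0.2 V, I_C = (V_CC − 0.2)/R_C = 10.8/3.3 = 3.27 mA.
Check: β·I_B = 39.2 mA > I_C = 3.27 mA, confirming saturation.

saturation; I_C ≈ 3.3 mA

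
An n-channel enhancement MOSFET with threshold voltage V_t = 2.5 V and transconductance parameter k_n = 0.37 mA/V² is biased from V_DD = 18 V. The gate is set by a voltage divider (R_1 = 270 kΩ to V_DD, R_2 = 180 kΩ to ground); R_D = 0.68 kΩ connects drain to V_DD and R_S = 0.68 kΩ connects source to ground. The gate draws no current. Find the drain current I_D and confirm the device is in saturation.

I_D ≈ 2 mA

V_G = V_DD·R_2/(R_1+R_2) = 18×180/450 = 7.2 V.
Assume saturation: I_D = (k_n/2)(V_GS − V_t)² with V_GS = V_G − I_D·R_S = 7.2 − 0.68·I_D.
Substituting gives 0.0855·I_D² − 2.18·I_D + 4.09 = 0, with roots I_D = 2.03 or 23.5 mA.
The root I_D = 23.5 mA gives V_GS = -8.77 V ≤ V_t, so take I_D = 2.03 mA.
Then V_GS = 5.82 V and V_DS = V_DD − I_D(R_D+R_S) = 18 − 2.03×1.36 = 15.2 V.
Saturation requires V_DS ≥ V_GS − V_t = 3.32 V; 15.2 ≥ 3.32 ✓.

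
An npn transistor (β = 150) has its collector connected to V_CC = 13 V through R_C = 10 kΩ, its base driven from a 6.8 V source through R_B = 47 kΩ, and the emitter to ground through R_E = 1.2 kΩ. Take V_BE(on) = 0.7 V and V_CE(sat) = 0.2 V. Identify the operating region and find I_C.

saturation; I_C ≈ 1.1 mA

Assume active: I_B = (6.8 − 0.7)/(47 + 151×1.2) = 0.0267 mA, I_C = β·I_B = 4.01 mA.
Then V_CE = 13 − 4.01×10 − 4.04×1.2 = -31.9 V < 0.2 V — the active assumption fails.
Re-solve with V_CE = 0.2 V. KCL at the emitter: V_E/R_E = (V_BB−0.7−V_E)/R_B + (V_CC−0.2−V_E)/R_C, giving V_E = 1.48 V.
I_C = (V_CC − 0.2 − V_E)/R_C = (12.8 − 1.48)/10 = 1.13 mA.
Check: I_B = (6.1 − 1.48)/47 = 0.0984 mA, and β·I_B = 14.8 mA > I_C, confirming saturation.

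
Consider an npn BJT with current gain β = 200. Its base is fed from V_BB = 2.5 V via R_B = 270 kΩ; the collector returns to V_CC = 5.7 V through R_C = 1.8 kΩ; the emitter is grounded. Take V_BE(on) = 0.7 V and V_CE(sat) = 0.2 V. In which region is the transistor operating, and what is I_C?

Assume active. Base-emitter loop: I_B = (V_BB − V_BE)/R_B = (2.5 − 0.7)/270 = 0.00667 mA.
I_C = β·I_B = 200×0.00667 = 1.33 mA.
V_CE = V_CC − I_C·R_C = 5.7 − 1.33×1.8 = 3.3 V > V_CE(sat), so the active-region assumption holds.

active; I_C ≈ 1.3 mA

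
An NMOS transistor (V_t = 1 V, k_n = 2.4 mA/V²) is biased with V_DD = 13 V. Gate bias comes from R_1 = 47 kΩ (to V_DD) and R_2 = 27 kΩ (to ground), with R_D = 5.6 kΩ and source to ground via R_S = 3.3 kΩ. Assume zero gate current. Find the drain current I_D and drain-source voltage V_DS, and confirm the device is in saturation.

V_G = V_DD·R_2/(R_1+R_2) = 13×27/74 = 4.74 V.
Assume saturation: I_D = (k_n/2)(V_GS − V_t)² with V_GS = V_G − I_D·R_S = 4.74 − 3.3·I_D.
Substituting gives 13.1·I_D² − 30.6·I_D + 16.8 = 0, with roots I_D = 0.875 or 1.47 mA.
The root I_D = 1.47 mA gives V_GS = -0.107 V ≤ V_t, so take I_D = 0.875 mA.
Then V_GS = 1.85 V and V_DS = V_DD − I_D(R_D+R_S) = 13 − 0.875×8.9 = 5.21 V.
Saturation requires V_DS ≥ V_GS − V_t = 0.854 V; 5.21 ≥ 0.854 ✓.

I_D ≈ 0.88 mA, V_DS ≈ 5.2 V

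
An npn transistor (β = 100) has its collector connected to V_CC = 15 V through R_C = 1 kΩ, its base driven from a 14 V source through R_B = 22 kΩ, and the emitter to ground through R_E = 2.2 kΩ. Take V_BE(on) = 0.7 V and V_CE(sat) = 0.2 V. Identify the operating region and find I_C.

saturation; I_C ≈ 4.5 mA

Assume active: I_B = (14 − 0.7)/(22 + 101×2.2) = 0.0545 mA, I_C = β·I_B = 5.45 mA.
Then V_CE = 15 − 5.45×1 − 5.5×2.2 = -2.55 V < 0.2 V — the active assumption fails.
Re-solve with V_CE = 0.2 V. KCL at the emitter: V_E/R_E = (V_BB−0.7−V_E)/R_B + (V_CC−0.2−V_E)/R_C, giving V_E = 10.3 V.
I_C = (V_CC − 0.2 − V_E)/R_C = (14.8 − 10.3)/1 = 4.53 mA.
Check: I_B = (13.3 − 10.3)/22 = 0.138 mA, and β·I_B = 13.8 mA > I_C, confirming saturation.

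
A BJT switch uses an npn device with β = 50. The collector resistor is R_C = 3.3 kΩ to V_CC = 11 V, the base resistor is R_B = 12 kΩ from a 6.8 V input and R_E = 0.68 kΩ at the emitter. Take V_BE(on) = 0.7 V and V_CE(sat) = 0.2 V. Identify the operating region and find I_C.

saturation; I_C ≈ 2.7 mA

Assume active: I_B = (6.8 − 0.7)/(12 + 51×0.68) = 0.131 mA, I_C = β·I_B = 6.53 mA.
Then V_CE = 11 − 6.53×3.3 − 6.66×0.68 = -15.1 V < 0.2 V — the active assumption fails.
Re-solve with V_CE = 0.2 V. KCL at the emitter: V_E/R_E = (V_BB−0.7−V_E)/R_B + (V_CC−0.2−V_E)/R_C, giving V_E = 2.04 V.
I_C = (V_CC − 0.2 − V_E)/R_C = (10.8 − 2.04)/3.3 = 2.66 mA.
Check: I_B = (6.1 − 2.04)/12 = 0.339 mA, and β·I_B = 16.9 mA > I_C, confirming saturation.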